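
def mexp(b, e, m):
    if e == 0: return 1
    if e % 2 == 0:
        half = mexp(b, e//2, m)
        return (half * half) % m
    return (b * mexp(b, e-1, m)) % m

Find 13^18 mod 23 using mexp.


mexp(13, 18, 23): e is even, compute mexp(13, 9, 23)
  mexp(13, 9, 23): e is odd, compute mexp(13, 8, 23)
    mexp(13, 8, 23): e is even, compute mexp(13, 4, 23)
      mexp(13, 4, 23): e is even, compute mexp(13, 2, 23)
        mexp(13, 2, 23): e is even, compute mexp(13, 1, 23)
          mexp(13, 1, 23): e is odd, compute mexp(13, 0, 23)
          mexp(13, 0, 23) = 1
          (13 * 1) % 23 = 13
        half=13, (13*13) % 23 = 8
      half=8, (8*8) % 23 = 18
    half=18, (18*18) % 23 = 2
  (13 * 2) % 23 = 3
half=3, (3*3) % 23 = 9

9


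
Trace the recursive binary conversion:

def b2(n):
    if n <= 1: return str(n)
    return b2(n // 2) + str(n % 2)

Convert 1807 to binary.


b2(1807) = b2(903) + '1'
b2(903) = b2(451) + '1'
b2(451) = b2(225) + '1'
b2(225) = b2(112) + '1'
b2(112) = b2(56) + '0'
b2(56) = b2(28) + '0'
b2(28) = b2(14) + '0'
b2(14) = b2(7) + '0'
b2(7) = b2(3) + '1'
b2(3) = b2(1) + '1'
b2(1) = '1'  (base case)
Concatenating: '1' + '1' + '1' + '0' + '0' + '0' + '0' + '1' + '1' + '1' + '1' = '11100001111'

11100001111


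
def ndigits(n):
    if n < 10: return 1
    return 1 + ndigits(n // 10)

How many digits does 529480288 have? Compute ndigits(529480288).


ndigits(529480288) = 1 + ndigits(52948028)
ndigits(52948028) = 1 + ndigits(5294802)
ndigits(5294802) = 1 + ndigits(529480)
ndigits(529480) = 1 + ndigits(52948)
ndigits(52948) = 1 + ndigits(5294)
ndigits(5294) = 1 + ndigits(529)
ndigits(529) = 1 + ndigits(52)
ndigits(52) = 1 + ndigits(5)
ndigits(5) = 1  (base case: 5 < 10)
Unwinding: 1 + 1 + 1 + 1 + 1 + 1 + 1 + 1 + 1 = 9

9


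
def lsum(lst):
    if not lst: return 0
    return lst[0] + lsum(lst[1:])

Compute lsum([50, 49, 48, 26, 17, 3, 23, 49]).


lsum([50, 49, 48, 26, 17, 3, 23, 49]) = 50 + lsum([49, 48, 26, 17, 3, 23, 49])
lsum([49, 48, 26, 17, 3, 23, 49]) = 49 + lsum([48, 26, 17, 3, 23, 49])
lsum([48, 26, 17, 3, 23, 49]) = 48 + lsum([26, 17, 3, 23, 49])
lsum([26, 17, 3, 23, 49]) = 26 + lsum([17, 3, 23, 49])
lsum([17, 3, 23, 49]) = 17 + lsum([3, 23, 49])
lsum([3, 23, 49]) = 3 + lsum([23, 49])
lsum([23, 49]) = 23 + lsum([49])
lsum([49]) = 49 + lsum([])
lsum([]) = 0  (base case)
Total: 50 + 49 + 48 + 26 + 17 + 3 + 23 + 49 + 0 = 265

265


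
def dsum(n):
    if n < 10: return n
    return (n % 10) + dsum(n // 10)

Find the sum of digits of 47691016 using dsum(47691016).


dsum(47691016) = 6 + dsum(4769101)
dsum(4769101) = 1 + dsum(476910)
dsum(476910) = 0 + dsum(47691)
dsum(47691) = 1 + dsum(4769)
dsum(4769) = 9 + dsum(476)
dsum(476) = 6 + dsum(47)
dsum(47) = 7 + dsum(4)
dsum(4) = 4  (base case)
Total: 6 + 1 + 0 + 1 + 9 + 6 + 7 + 4 = 34

34


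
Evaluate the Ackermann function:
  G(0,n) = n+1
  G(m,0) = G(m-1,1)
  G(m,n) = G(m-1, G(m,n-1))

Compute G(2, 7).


G(2, 7) = G(1, G(2, 6))
  G(2, 6) = G(1, G(2, 5))
    G(2, 5) = G(1, G(2, 4))
      G(2, 4) = G(1, G(2, 3))
        G(2, 3) = G(1, G(2, 2))
          G(2, 2) = G(1, G(2, 1))
          G(2, 1) = G(1, G(2, 0))
          G(2, 0) = G(1, 1)
          G(1, 1) = G(0, G(1, 0))
          G(1, 0) = G(0, 1)
          G(0, 1) = 2
            = G(0, 2)
          G(0, 2) = 3
            = G(1, 3)
          G(1, 3) = G(0, G(1, 2))
          G(1, 2) = G(0, G(1, 1))
          G(1, 1) = G(0, G(1, 0))
          G(1, 0) = G(0, 1)
          G(0, 1) = 2
            = G(0, 2)
          G(0, 2) = 3
            = G(0, 3)
          G(0, 3) = 4
            = G(0, 4)
          G(0, 4) = 5
... (trace truncated)
Result: G(2, 7) = 17

17


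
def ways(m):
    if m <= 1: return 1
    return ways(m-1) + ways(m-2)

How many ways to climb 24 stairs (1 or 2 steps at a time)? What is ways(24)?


Building up from base cases:
ways(0) = 1
ways(1) = 1
ways(2) = ways(1) + ways(0) = 1 + 1 = 2
ways(3) = ways(2) + ways(1) = 2 + 1 = 3
ways(4) = ways(3) + ways(2) = 3 + 2 = 5
ways(5) = ways(4) + ways(3) = 5 + 3 = 8
ways(6) = ways(5) + ways(4) = 8 + 5 = 13
ways(7) = ways(6) + ways(5) = 13 + 8 = 21
ways(8) = ways(7) + ways(6) = 21 + 13 = 34
ways(9) = ways(8) + ways(7) = 34 + 21 = 55
ways(10) = ways(9) + ways(8) = 55 + 34 = 89
ways(11) = ways(10) + ways(9) = 89 + 55 = 144
ways(12) = ways(11) + ways(10) = 144 + 89 = 233
ways(13) = ways(12) + ways(11) = 233 + 144 = 377
ways(14) = ways(13) + ways(12) = 377 + 233 = 610
ways(15) = ways(14) + ways(13) = 610 + 377 = 987
ways(16) = ways(15) + ways(14) = 987 + 610 = 1597
ways(17) = ways(16) + ways(15) = 1597 + 987 = 2584
ways(18) = ways(17) + ways(16) = 2584 + 1597 = 4181
ways(19) = ways(18) + ways(17) = 4181 + 2584 = 6765
ways(20) = ways(19) + ways(18) = 6765 + 4181 = 10946
ways(21) = ways(20) + ways(19) = 10946 + 6765 = 17711
ways(22) = ways(21) + ways(20) = 17711 + 10946 = 28657
ways(23) = ways(22) + ways(21) = 28657 + 17711 = 46368
ways(24) = ways(23) + ways(22) = 46368 + 28657 = 75025

75025


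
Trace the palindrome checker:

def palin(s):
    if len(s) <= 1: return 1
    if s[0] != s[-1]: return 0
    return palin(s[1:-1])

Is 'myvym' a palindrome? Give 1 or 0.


palin('myvym'): s[0]='m' == s[-1]='m' -> check palin('yvy')
palin('yvy'): s[0]='y' == s[-1]='y' -> check palin('v')
palin('v'): len <= 1 -> return 1  (base case)
Result: 1 (palindrome)

1


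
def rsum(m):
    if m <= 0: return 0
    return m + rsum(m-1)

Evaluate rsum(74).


rsum(74)
= 74 + 73 + 72 + 71 + 70 + 69 + 68 + 67 + 66 + 65 + 64 + 63 + 62 + 61 + 60 + 59 + 58 + 57 + 56 + 55 + 54 + 53 + 52 + 51 + 50 + 49 + 48 + 47 + 46 + 45 + 44 + 43 + 42 + 41 + 40 + 39 + 38 + 37 + 36 + 35 + 34 + 33 + 32 + 31 + 30 + 29 + 28 + 27 + 26 + 25 + 24 + 23 + 22 + 21 + 20 + 19 + 18 + 17 + 16 + 15 + 14 + 13 + 12 + 11 + 10 + 9 + 8 + 7 + 6 + 5 + 4 + 3 + 2 + 1 + rsum(0)
= 74 + 73 + 72 + 71 + 70 + 69 + 68 + 67 + 66 + 65 + 64 + 63 + 62 + 61 + 60 + 59 + 58 + 57 + 56 + 55 + 54 + 53 + 52 + 51 + 50 + 49 + 48 + 47 + 46 + 45 + 44 + 43 + 42 + 41 + 40 + 39 + 38 + 37 + 36 + 35 + 34 + 33 + 32 + 31 + 30 + 29 + 28 + 27 + 26 + 25 + 24 + 23 + 22 + 21 + 20 + 19 + 18 + 17 + 16 + 15 + 14 + 13 + 12 + 11 + 10 + 9 + 8 + 7 + 6 + 5 + 4 + 3 + 2 + 1 + 0
= 2775

2775


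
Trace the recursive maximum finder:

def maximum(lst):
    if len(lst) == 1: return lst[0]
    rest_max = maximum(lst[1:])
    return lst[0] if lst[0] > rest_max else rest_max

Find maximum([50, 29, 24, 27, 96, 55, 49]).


maximum([50, 29, 24, 27, 96, 55, 49]): compare 50 with maximum([29, 24, 27, 96, 55, 49])
maximum([29, 24, 27, 96, 55, 49]): compare 29 with maximum([24, 27, 96, 55, 49])
maximum([24, 27, 96, 55, 49]): compare 24 with maximum([27, 96, 55, 49])
maximum([27, 96, 55, 49]): compare 27 with maximum([96, 55, 49])
maximum([96, 55, 49]): compare 96 with maximum([55, 49])
maximum([55, 49]): compare 55 with maximum([49])
maximum([49]) = 49  (base case)
Compare 55 with 49 -> 55
Compare 96 with 55 -> 96
Compare 27 with 96 -> 96
Compare 24 with 96 -> 96
Compare 29 with 96 -> 96
Compare 50 with 96 -> 96

96


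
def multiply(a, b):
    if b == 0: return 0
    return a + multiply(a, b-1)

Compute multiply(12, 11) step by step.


multiply(12, 11) = 12 + multiply(12, 10)
multiply(12, 10) = 12 + multiply(12, 9)
multiply(12, 9) = 12 + multiply(12, 8)
multiply(12, 8) = 12 + multiply(12, 7)
multiply(12, 7) = 12 + multiply(12, 6)
multiply(12, 6) = 12 + multiply(12, 5)
multiply(12, 5) = 12 + multiply(12, 4)
multiply(12, 4) = 12 + multiply(12, 3)
multiply(12, 3) = 12 + multiply(12, 2)
multiply(12, 2) = 12 + multiply(12, 1)
multiply(12, 1) = 12 + multiply(12, 0)
multiply(12, 0) = 0  (base case)
Total: 12 + 12 + 12 + 12 + 12 + 12 + 12 + 12 + 12 + 12 + 12 + 0 = 132

132


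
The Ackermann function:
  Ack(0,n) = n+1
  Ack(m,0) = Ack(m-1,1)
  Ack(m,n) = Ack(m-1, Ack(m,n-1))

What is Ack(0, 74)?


Ack(0, 74) = 75
Result: Ack(0, 74) = 75

75


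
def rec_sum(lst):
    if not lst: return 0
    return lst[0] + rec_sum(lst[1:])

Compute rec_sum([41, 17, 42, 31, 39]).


rec_sum([41, 17, 42, 31, 39]) = 41 + rec_sum([17, 42, 31, 39])
rec_sum([17, 42, 31, 39]) = 17 + rec_sum([42, 31, 39])
rec_sum([42, 31, 39]) = 42 + rec_sum([31, 39])
rec_sum([31, 39]) = 31 + rec_sum([39])
rec_sum([39]) = 39 + rec_sum([])
rec_sum([]) = 0  (base case)
Total: 41 + 17 + 42 + 31 + 39 + 0 = 170

170


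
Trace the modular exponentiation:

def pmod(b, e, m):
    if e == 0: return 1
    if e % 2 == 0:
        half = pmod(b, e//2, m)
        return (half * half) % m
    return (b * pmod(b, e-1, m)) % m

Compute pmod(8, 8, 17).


pmod(8, 8, 17): e is even, compute pmod(8, 4, 17)
  pmod(8, 4, 17): e is even, compute pmod(8, 2, 17)
    pmod(8, 2, 17): e is even, compute pmod(8, 1, 17)
      pmod(8, 1, 17): e is odd, compute pmod(8, 0, 17)
        pmod(8, 0, 17) = 1
      (8 * 1) % 17 = 8
    half=8, (8*8) % 17 = 13
  half=13, (13*13) % 17 = 16
half=16, (16*16) % 17 = 1

1


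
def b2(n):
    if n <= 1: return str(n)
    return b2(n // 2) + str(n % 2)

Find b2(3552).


b2(3552) = b2(1776) + '0'
b2(1776) = b2(888) + '0'
b2(888) = b2(444) + '0'
b2(444) = b2(222) + '0'
b2(222) = b2(111) + '0'
b2(111) = b2(55) + '1'
b2(55) = b2(27) + '1'
b2(27) = b2(13) + '1'
b2(13) = b2(6) + '1'
b2(6) = b2(3) + '0'
b2(3) = b2(1) + '1'
b2(1) = '1'  (base case)
Concatenating: '1' + '1' + '0' + '1' + '1' + '1' + '1' + '0' + '0' + '0' + '0' + '0' = '110111100000'

110111100000


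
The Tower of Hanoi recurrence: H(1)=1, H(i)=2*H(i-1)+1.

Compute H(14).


H(14) = 2 * H(13) + 1
H(13) = 2 * H(12) + 1
H(12) = 2 * H(11) + 1
H(11) = 2 * H(10) + 1
H(10) = 2 * H(9) + 1
H(9) = 2 * H(8) + 1
H(8) = 2 * H(7) + 1
H(7) = 2 * H(6) + 1
H(6) = 2 * H(5) + 1
H(5) = 2 * H(4) + 1
H(4) = 2 * H(3) + 1
H(3) = 2 * H(2) + 1
H(2) = 2 * H(1) + 1
H(1) = 1  (base case)
H(2) = 2 * 1 + 1 = 3
H(3) = 2 * 3 + 1 = 7
H(4) = 2 * 7 + 1 = 15
H(5) = 2 * 15 + 1 = 31
H(6) = 2 * 31 + 1 = 63
H(7) = 2 * 63 + 1 = 127
H(8) = 2 * 127 + 1 = 255
H(9) = 2 * 255 + 1 = 511
H(10) = 2 * 511 + 1 = 1023
H(11) = 2 * 1023 + 1 = 2047
H(12) = 2 * 2047 + 1 = 4095
H(13) = 2 * 4095 + 1 = 8191
H(14) = 2 * 8191 + 1 = 16383

16383


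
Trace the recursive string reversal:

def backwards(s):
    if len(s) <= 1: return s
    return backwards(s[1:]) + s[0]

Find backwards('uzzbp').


backwards('uzzbp') = backwards('zzbp') + 'u'
backwards('zzbp') = backwards('zbp') + 'z'
backwards('zbp') = backwards('bp') + 'z'
backwards('bp') = backwards('p') + 'b'
backwards('p') = 'p'  (base case)
Concatenating: 'p' + 'b' + 'z' + 'z' + 'u' = 'pbzzu'

pbzzu


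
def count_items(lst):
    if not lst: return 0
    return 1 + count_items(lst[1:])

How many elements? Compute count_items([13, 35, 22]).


count_items([13, 35, 22]) = 1 + count_items([35, 22])
count_items([35, 22]) = 1 + count_items([22])
count_items([22]) = 1 + count_items([])
count_items([]) = 0  (base case)
Unwinding: 1 + 1 + 1 + 0 = 3

3


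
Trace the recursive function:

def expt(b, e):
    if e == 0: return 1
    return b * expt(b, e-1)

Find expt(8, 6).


expt(8, 6)
= 8 * expt(8, 5)
= 8 * 8 * expt(8, 4)
= 8 * 8 * 8 * expt(8, 3)
= 8 * 8 * 8 * 8 * expt(8, 2)
= 8 * 8 * 8 * 8 * 8 * expt(8, 1)
= 8 * 8 * 8 * 8 * 8 * 8 * expt(8, 0)
= 8 * 8 * 8 * 8 * 8 * 8 * 1
= 262144

262144


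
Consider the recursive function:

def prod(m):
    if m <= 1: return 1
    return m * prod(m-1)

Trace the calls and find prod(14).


prod(14)
= 14 * prod(13)
= 14 * 13 * prod(12)
= 14 * 13 * 12 * prod(11)
= 14 * 13 * 12 * 11 * prod(10)
= 14 * 13 * 12 * 11 * 10 * prod(9)
= 14 * 13 * 12 * 11 * 10 * 9 * prod(8)
= 14 * 13 * 12 * 11 * 10 * 9 * 8 * prod(7)
= 14 * 13 * 12 * 11 * 10 * 9 * 8 * 7 * prod(6)
= 14 * 13 * 12 * 11 * 10 * 9 * 8 * 7 * 6 * prod(5)
= 14 * 13 * 12 * 11 * 10 * 9 * 8 * 7 * 6 * 5 * prod(4)
= 14 * 13 * 12 * 11 * 10 * 9 * 8 * 7 * 6 * 5 * 4 * prod(3)
= 14 * 13 * 12 * 11 * 10 * 9 * 8 * 7 * 6 * 5 * 4 * 3 * prod(2)
= 14 * 13 * 12 * 11 * 10 * 9 * 8 * 7 * 6 * 5 * 4 * 3 * 2 * prod(1)
= 14 * 13 * 12 * 11 * 10 * 9 * 8 * 7 * 6 * 5 * 4 * 3 * 2 * 1
= 87178291200

87178291200


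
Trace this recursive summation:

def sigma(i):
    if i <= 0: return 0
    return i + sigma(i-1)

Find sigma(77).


sigma(77)
= 77 + 76 + 75 + 74 + 73 + 72 + 71 + 70 + 69 + 68 + 67 + 66 + 65 + 64 + 63 + 62 + 61 + 60 + 59 + 58 + 57 + 56 + 55 + 54 + 53 + 52 + 51 + 50 + 49 + 48 + 47 + 46 + 45 + 44 + 43 + 42 + 41 + 40 + 39 + 38 + 37 + 36 + 35 + 34 + 33 + 32 + 31 + 30 + 29 + 28 + 27 + 26 + 25 + 24 + 23 + 22 + 21 + 20 + 19 + 18 + 17 + 16 + 15 + 14 + 13 + 12 + 11 + 10 + 9 + 8 + 7 + 6 + 5 + 4 + 3 + 2 + 1 + sigma(0)
= 77 + 76 + 75 + 74 + 73 + 72 + 71 + 70 + 69 + 68 + 67 + 66 + 65 + 64 + 63 + 62 + 61 + 60 + 59 + 58 + 57 + 56 + 55 + 54 + 53 + 52 + 51 + 50 + 49 + 48 + 47 + 46 + 45 + 44 + 43 + 42 + 41 + 40 + 39 + 38 + 37 + 36 + 35 + 34 + 33 + 32 + 31 + 30 + 29 + 28 + 27 + 26 + 25 + 24 + 23 + 22 + 21 + 20 + 19 + 18 + 17 + 16 + 15 + 14 + 13 + 12 + 11 + 10 + 9 + 8 + 7 + 6 + 5 + 4 + 3 + 2 + 1 + 0
= 3003

3003


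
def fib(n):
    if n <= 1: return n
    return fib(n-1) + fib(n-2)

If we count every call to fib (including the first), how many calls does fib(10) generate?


Let C(n) = total calls for fib(n)
C(0) = 1, C(1) = 1
C(2) = 1 + C(1) + C(0) = 1 + 1 + 1 = 3
C(3) = 1 + C(2) + C(1) = 1 + 3 + 1 = 5
C(4) = 1 + C(3) + C(2) = 1 + 5 + 3 = 9
C(5) = 1 + C(4) + C(3) = 1 + 9 + 5 = 15
C(6) = 1 + C(5) + C(4) = 1 + 15 + 9 = 25
C(7) = 1 + C(6) + C(5) = 1 + 25 + 15 = 41
C(8) = 1 + C(7) + C(6) = 1 + 41 + 25 = 67
C(9) = 1 + C(8) + C(7) = 1 + 67 + 41 = 109
C(10) = 1 + C(9) + C(8) = 1 + 109 + 67 = 177

177


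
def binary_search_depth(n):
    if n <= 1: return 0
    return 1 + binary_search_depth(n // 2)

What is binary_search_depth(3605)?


3605 / 2 = 1802
1802 / 2 = 901
901 / 2 = 450
450 / 2 = 225
225 / 2 = 112
112 / 2 = 56
56 / 2 = 28
28 / 2 = 14
14 / 2 = 7
7 / 2 = 3
3 / 2 = 1
Reached 1 after 11 halvings

11


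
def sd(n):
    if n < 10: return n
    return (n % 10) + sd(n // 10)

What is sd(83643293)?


sd(83643293) = 3 + sd(8364329)
sd(8364329) = 9 + sd(836432)
sd(836432) = 2 + sd(83643)
sd(83643) = 3 + sd(8364)
sd(8364) = 4 + sd(836)
sd(836) = 6 + sd(83)
sd(83) = 3 + sd(8)
sd(8) = 8  (base case)
Total: 3 + 9 + 2 + 3 + 4 + 6 + 3 + 8 = 38

38


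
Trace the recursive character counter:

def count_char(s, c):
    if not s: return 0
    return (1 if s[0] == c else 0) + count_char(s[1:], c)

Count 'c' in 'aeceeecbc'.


s[0]='a' != 'c' -> 0
s[0]='e' != 'c' -> 0
s[0]='c' == 'c' -> 1
s[0]='e' != 'c' -> 0
s[0]='e' != 'c' -> 0
s[0]='e' != 'c' -> 0
s[0]='c' == 'c' -> 1
s[0]='b' != 'c' -> 0
s[0]='c' == 'c' -> 1
Sum: 0 + 0 + 1 + 0 + 0 + 0 + 1 + 0 + 1 = 3

3


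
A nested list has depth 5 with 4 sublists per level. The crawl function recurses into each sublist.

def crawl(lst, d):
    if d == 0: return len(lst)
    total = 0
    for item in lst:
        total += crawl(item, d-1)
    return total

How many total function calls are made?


At depth 0 (root): 1 call
At depth 1: each of 1 parents calls crawl on 4 children = 4 calls
At depth 2: each of 4 parents calls crawl on 4 children = 16 calls
At depth 3: each of 16 parents calls crawl on 4 children = 64 calls
At depth 4: each of 64 parents calls crawl on 4 children = 256 calls
At depth 5: each of 256 parents calls crawl on 4 children = 1024 calls
Total: 1 + 4 + 16 + 64 + 256 + 1024 = 1365

1365


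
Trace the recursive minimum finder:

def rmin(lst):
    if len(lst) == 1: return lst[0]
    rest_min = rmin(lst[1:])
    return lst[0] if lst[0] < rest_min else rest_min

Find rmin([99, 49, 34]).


rmin([99, 49, 34]): compare 99 with rmin([49, 34])
rmin([49, 34]): compare 49 with rmin([34])
rmin([34]) = 34  (base case)
Compare 49 with 34 -> 34
Compare 99 with 34 -> 34

34


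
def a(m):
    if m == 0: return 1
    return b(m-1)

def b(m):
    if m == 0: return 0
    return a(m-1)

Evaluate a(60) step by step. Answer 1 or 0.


a(60) = b(59)
b(59) = a(58)
a(58) = b(57)
b(57) = a(56)
a(56) = b(55)
b(55) = a(54)
a(54) = b(53)
b(53) = a(52)
a(52) = b(51)
b(51) = a(50)
a(50) = b(49)
b(49) = a(48)
a(48) = b(47)
b(47) = a(46)
a(46) = b(45)
b(45) = a(44)
a(44) = b(43)
b(43) = a(42)
a(42) = b(41)
b(41) = a(40)
a(40) = b(39)
b(39) = a(38)
a(38) = b(37)
b(37) = a(36)
a(36) = b(35)
b(35) = a(34)
a(34) = b(33)
b(33) = a(32)
a(32) = b(31)
b(31) = a(30)
a(30) = b(29)
b(29) = a(28)
a(28) = b(27)
b(27) = a(26)
a(26) = b(25)
b(25) = a(24)
a(24) = b(23)
b(23) = a(22)
a(22) = b(21)
b(21) = a(20)
a(20) = b(19)
b(19) = a(18)
a(18) = b(17)
b(17) = a(16)
a(16) = b(15)
b(15) = a(14)
a(14) = b(13)
b(13) = a(12)
a(12) = b(11)
b(11) = a(10)
a(10) = b(9)
b(9) = a(8)
a(8) = b(7)
b(7) = a(6)
a(6) = b(5)
b(5) = a(4)
a(4) = b(3)
b(3) = a(2)
a(2) = b(1)
b(1) = a(0)
a(0) = 1  (base case)
Result: 1

1


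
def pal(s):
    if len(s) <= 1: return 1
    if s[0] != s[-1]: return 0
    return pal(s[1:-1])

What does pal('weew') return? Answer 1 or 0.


pal('weew'): s[0]='w' == s[-1]='w' -> check pal('ee')
pal('ee'): s[0]='e' == s[-1]='e' -> check pal('')
pal(''): len <= 1 -> return 1  (base case)
Result: 1 (palindrome)

1


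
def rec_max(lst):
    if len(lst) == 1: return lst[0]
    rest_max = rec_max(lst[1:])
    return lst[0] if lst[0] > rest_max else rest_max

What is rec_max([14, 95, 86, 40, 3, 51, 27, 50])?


rec_max([14, 95, 86, 40, 3, 51, 27, 50]): compare 14 with rec_max([95, 86, 40, 3, 51, 27, 50])
rec_max([95, 86, 40, 3, 51, 27, 50]): compare 95 with rec_max([86, 40, 3, 51, 27, 50])
rec_max([86, 40, 3, 51, 27, 50]): compare 86 with rec_max([40, 3, 51, 27, 50])
rec_max([40, 3, 51, 27, 50]): compare 40 with rec_max([3, 51, 27, 50])
rec_max([3, 51, 27, 50]): compare 3 with rec_max([51, 27, 50])
rec_max([51, 27, 50]): compare 51 with rec_max([27, 50])
rec_max([27, 50]): compare 27 with rec_max([50])
rec_max([50]) = 50  (base case)
Compare 27 with 50 -> 50
Compare 51 with 50 -> 51
Compare 3 with 51 -> 51
Compare 40 with 51 -> 51
Compare 86 with 51 -> 86
Compare 95 with 86 -> 95
Compare 14 with 95 -> 95

95


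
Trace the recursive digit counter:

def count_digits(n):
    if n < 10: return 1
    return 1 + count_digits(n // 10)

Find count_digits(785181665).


count_digits(785181665) = 1 + count_digits(78518166)
count_digits(78518166) = 1 + count_digits(7851816)
count_digits(7851816) = 1 + count_digits(785181)
count_digits(785181) = 1 + count_digits(78518)
count_digits(78518) = 1 + count_digits(7851)
count_digits(7851) = 1 + count_digits(785)
count_digits(785) = 1 + count_digits(78)
count_digits(78) = 1 + count_digits(7)
count_digits(7) = 1  (base case: 7 < 10)
Unwinding: 1 + 1 + 1 + 1 + 1 + 1 + 1 + 1 + 1 = 9

9


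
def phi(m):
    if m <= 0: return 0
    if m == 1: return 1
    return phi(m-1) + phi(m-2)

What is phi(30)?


Computing phi(30) bottom-up:
phi(0) = 0
phi(1) = 1
phi(2) = phi(1) + phi(0) = 1 + 0 = 1
phi(3) = phi(2) + phi(1) = 1 + 1 = 2
phi(4) = phi(3) + phi(2) = 2 + 1 = 3
phi(5) = phi(4) + phi(3) = 3 + 2 = 5
phi(6) = phi(5) + phi(4) = 5 + 3 = 8
phi(7) = phi(6) + phi(5) = 8 + 5 = 13
phi(8) = phi(7) + phi(6) = 13 + 8 = 21
phi(9) = phi(8) + phi(7) = 21 + 13 = 34
phi(10) = phi(9) + phi(8) = 34 + 21 = 55
phi(11) = phi(10) + phi(9) = 55 + 34 = 89
phi(12) = phi(11) + phi(10) = 89 + 55 = 144
phi(13) = phi(12) + phi(11) = 144 + 89 = 233
phi(14) = phi(13) + phi(12) = 233 + 144 = 377
phi(15) = phi(14) + phi(13) = 377 + 233 = 610
phi(16) = phi(15) + phi(14) = 610 + 377 = 987
phi(17) = phi(16) + phi(15) = 987 + 610 = 1597
phi(18) = phi(17) + phi(16) = 1597 + 987 = 2584
phi(19) = phi(18) + phi(17) = 2584 + 1597 = 4181
phi(20) = phi(19) + phi(18) = 4181 + 2584 = 6765
phi(21) = phi(20) + phi(19) = 6765 + 4181 = 10946
phi(22) = phi(21) + phi(20) = 10946 + 6765 = 17711
phi(23) = phi(22) + phi(21) = 17711 + 10946 = 28657
phi(24) = phi(23) + phi(22) = 28657 + 17711 = 46368
phi(25) = phi(24) + phi(23) = 46368 + 28657 = 75025
phi(26) = phi(25) + phi(24) = 75025 + 46368 = 121393
phi(27) = phi(26) + phi(25) = 121393 + 75025 = 196418
phi(28) = phi(27) + phi(26) = 196418 + 121393 = 317811
phi(29) = phi(28) + phi(27) = 317811 + 196418 = 514229
phi(30) = phi(29) + phi(28) = 514229 + 317811 = 832040

832040


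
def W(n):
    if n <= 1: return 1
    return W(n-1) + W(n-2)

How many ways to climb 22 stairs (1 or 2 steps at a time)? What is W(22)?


Building up from base cases:
W(0) = 1
W(1) = 1
W(2) = W(1) + W(0) = 1 + 1 = 2
W(3) = W(2) + W(1) = 2 + 1 = 3
W(4) = W(3) + W(2) = 3 + 2 = 5
W(5) = W(4) + W(3) = 5 + 3 = 8
W(6) = W(5) + W(4) = 8 + 5 = 13
W(7) = W(6) + W(5) = 13 + 8 = 21
W(8) = W(7) + W(6) = 21 + 13 = 34
W(9) = W(8) + W(7) = 34 + 21 = 55
W(10) = W(9) + W(8) = 55 + 34 = 89
W(11) = W(10) + W(9) = 89 + 55 = 144
W(12) = W(11) + W(10) = 144 + 89 = 233
W(13) = W(12) + W(11) = 233 + 144 = 377
W(14) = W(13) + W(12) = 377 + 233 = 610
W(15) = W(14) + W(13) = 610 + 377 = 987
W(16) = W(15) + W(14) = 987 + 610 = 1597
W(17) = W(16) + W(15) = 1597 + 987 = 2584
W(18) = W(17) + W(16) = 2584 + 1597 = 4181
W(19) = W(18) + W(17) = 4181 + 2584 = 6765
W(20) = W(19) + W(18) = 6765 + 4181 = 10946
W(21) = W(20) + W(19) = 10946 + 6765 = 17711
W(22) = W(21) + W(20) = 17711 + 10946 = 28657

28657


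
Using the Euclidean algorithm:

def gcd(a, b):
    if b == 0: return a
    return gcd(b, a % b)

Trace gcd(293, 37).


gcd(293, 37) = gcd(37, 34)
gcd(37, 34) = gcd(34, 3)
gcd(34, 3) = gcd(3, 1)
gcd(3, 1) = gcd(1, 0)
gcd(1, 0) = 1  (base case)

1


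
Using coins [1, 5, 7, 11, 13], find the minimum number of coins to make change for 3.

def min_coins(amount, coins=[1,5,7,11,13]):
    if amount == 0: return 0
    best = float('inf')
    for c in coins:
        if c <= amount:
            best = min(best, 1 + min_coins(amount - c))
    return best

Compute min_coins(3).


Building up with DP:
min_coins(0) = 0
min_coins(1) = min(1+min_coins(0)=1+0=1) = 1
min_coins(2) = min(1+min_coins(1)=1+1=2) = 2
min_coins(3) = min(1+min_coins(2)=1+2=3) = 3

3


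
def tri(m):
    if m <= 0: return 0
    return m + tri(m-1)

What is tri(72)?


tri(72)
= 72 + 71 + 70 + 69 + 68 + 67 + 66 + 65 + 64 + 63 + 62 + 61 + 60 + 59 + 58 + 57 + 56 + 55 + 54 + 53 + 52 + 51 + 50 + 49 + 48 + 47 + 46 + 45 + 44 + 43 + 42 + 41 + 40 + 39 + 38 + 37 + 36 + 35 + 34 + 33 + 32 + 31 + 30 + 29 + 28 + 27 + 26 + 25 + 24 + 23 + 22 + 21 + 20 + 19 + 18 + 17 + 16 + 15 + 14 + 13 + 12 + 11 + 10 + 9 + 8 + 7 + 6 + 5 + 4 + 3 + 2 + 1 + tri(0)
= 72 + 71 + 70 + 69 + 68 + 67 + 66 + 65 + 64 + 63 + 62 + 61 + 60 + 59 + 58 + 57 + 56 + 55 + 54 + 53 + 52 + 51 + 50 + 49 + 48 + 47 + 46 + 45 + 44 + 43 + 42 + 41 + 40 + 39 + 38 + 37 + 36 + 35 + 34 + 33 + 32 + 31 + 30 + 29 + 28 + 27 + 26 + 25 + 24 + 23 + 22 + 21 + 20 + 19 + 18 + 17 + 16 + 15 + 14 + 13 + 12 + 11 + 10 + 9 + 8 + 7 + 6 + 5 + 4 + 3 + 2 + 1 + 0
= 2628

2628


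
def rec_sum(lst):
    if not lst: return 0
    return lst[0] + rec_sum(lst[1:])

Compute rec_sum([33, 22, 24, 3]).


rec_sum([33, 22, 24, 3]) = 33 + rec_sum([22, 24, 3])
rec_sum([22, 24, 3]) = 22 + rec_sum([24, 3])
rec_sum([24, 3]) = 24 + rec_sum([3])
rec_sum([3]) = 3 + rec_sum([])
rec_sum([]) = 0  (base case)
Total: 33 + 22 + 24 + 3 + 0 = 82

82


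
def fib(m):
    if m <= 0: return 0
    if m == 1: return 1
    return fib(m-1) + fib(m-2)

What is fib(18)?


Computing fib(18) bottom-up:
fib(0) = 0
fib(1) = 1
fib(2) = fib(1) + fib(0) = 1 + 0 = 1
fib(3) = fib(2) + fib(1) = 1 + 1 = 2
fib(4) = fib(3) + fib(2) = 2 + 1 = 3
fib(5) = fib(4) + fib(3) = 3 + 2 = 5
fib(6) = fib(5) + fib(4) = 5 + 3 = 8
fib(7) = fib(6) + fib(5) = 8 + 5 = 13
fib(8) = fib(7) + fib(6) = 13 + 8 = 21
fib(9) = fib(8) + fib(7) = 21 + 13 = 34
fib(10) = fib(9) + fib(8) = 34 + 21 = 55
fib(11) = fib(10) + fib(9) = 55 + 34 = 89
fib(12) = fib(11) + fib(10) = 89 + 55 = 144
fib(13) = fib(12) + fib(11) = 144 + 89 = 233
fib(14) = fib(13) + fib(12) = 233 + 144 = 377
fib(15) = fib(14) + fib(13) = 377 + 233 = 610
fib(16) = fib(15) + fib(14) = 610 + 377 = 987
fib(17) = fib(16) + fib(15) = 987 + 610 = 1597
fib(18) = fib(17) + fib(16) = 1597 + 987 = 2584

2584


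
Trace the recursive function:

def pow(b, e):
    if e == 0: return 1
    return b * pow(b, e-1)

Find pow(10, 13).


pow(10, 13)
= 10 * pow(10, 12)
= 10 * 10 * pow(10, 11)
= 10 * 10 * 10 * pow(10, 10)
= 10 * 10 * 10 * 10 * pow(10, 9)
= 10 * 10 * 10 * 10 * 10 * pow(10, 8)
= 10 * 10 * 10 * 10 * 10 * 10 * pow(10, 7)
= 10 * 10 * 10 * 10 * 10 * 10 * 10 * pow(10, 6)
= 10 * 10 * 10 * 10 * 10 * 10 * 10 * 10 * pow(10, 5)
= 10 * 10 * 10 * 10 * 10 * 10 * 10 * 10 * 10 * pow(10, 4)
= 10 * 10 * 10 * 10 * 10 * 10 * 10 * 10 * 10 * 10 * pow(10, 3)
= 10 * 10 * 10 * 10 * 10 * 10 * 10 * 10 * 10 * 10 * 10 * pow(10, 2)
= 10 * 10 * 10 * 10 * 10 * 10 * 10 * 10 * 10 * 10 * 10 * 10 * pow(10, 1)
= 10 * 10 * 10 * 10 * 10 * 10 * 10 * 10 * 10 * 10 * 10 * 10 * 10 * pow(10, 0)
= 10 * 10 * 10 * 10 * 10 * 10 * 10 * 10 * 10 * 10 * 10 * 10 * 10 * 1
= 10000000000000

10000000000000


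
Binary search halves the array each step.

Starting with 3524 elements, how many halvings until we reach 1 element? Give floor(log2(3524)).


3524 / 2 = 1762
1762 / 2 = 881
881 / 2 = 440
440 / 2 = 220
220 / 2 = 110
110 / 2 = 55
55 / 2 = 27
27 / 2 = 13
13 / 2 = 6
6 / 2 = 3
3 / 2 = 1
Reached 1 after 11 halvings

11


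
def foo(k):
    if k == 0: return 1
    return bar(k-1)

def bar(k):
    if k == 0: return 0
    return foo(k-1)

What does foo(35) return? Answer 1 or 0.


foo(35) = bar(34)
bar(34) = foo(33)
foo(33) = bar(32)
bar(32) = foo(31)
foo(31) = bar(30)
bar(30) = foo(29)
foo(29) = bar(28)
bar(28) = foo(27)
foo(27) = bar(26)
bar(26) = foo(25)
foo(25) = bar(24)
bar(24) = foo(23)
foo(23) = bar(22)
bar(22) = foo(21)
foo(21) = bar(20)
bar(20) = foo(19)
foo(19) = bar(18)
bar(18) = foo(17)
foo(17) = bar(16)
bar(16) = foo(15)
foo(15) = bar(14)
bar(14) = foo(13)
foo(13) = bar(12)
bar(12) = foo(11)
foo(11) = bar(10)
bar(10) = foo(9)
foo(9) = bar(8)
bar(8) = foo(7)
foo(7) = bar(6)
bar(6) = foo(5)
foo(5) = bar(4)
bar(4) = foo(3)
foo(3) = bar(2)
bar(2) = foo(1)
foo(1) = bar(0)
bar(0) = 0  (base case)
Result: 0

0


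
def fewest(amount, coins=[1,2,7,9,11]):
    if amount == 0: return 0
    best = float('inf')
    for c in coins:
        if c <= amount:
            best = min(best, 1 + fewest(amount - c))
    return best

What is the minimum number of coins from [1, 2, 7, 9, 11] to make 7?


Building up with DP:
fewest(0) = 0
fewest(1) = min(1+fewest(0)=1+0=1) = 1
fewest(2) = min(1+fewest(1)=1+1=2, 1+fewest(0)=1+0=1) = 1
fewest(3) = min(1+fewest(2)=1+1=2, 1+fewest(1)=1+1=2) = 2
fewest(4) = min(1+fewest(3)=1+2=3, 1+fewest(2)=1+1=2) = 2
fewest(5) = min(1+fewest(4)=1+2=3, 1+fewest(3)=1+2=3) = 3
fewest(6) = min(1+fewest(5)=1+3=4, 1+fewest(4)=1+2=3) = 3
fewest(7) = min(1+fewest(6)=1+3=4, 1+fewest(5)=1+3=4, 1+fewest(0)=1+0=1) = 1

1


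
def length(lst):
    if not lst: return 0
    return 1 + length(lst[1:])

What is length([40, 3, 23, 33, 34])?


length([40, 3, 23, 33, 34]) = 1 + length([3, 23, 33, 34])
length([3, 23, 33, 34]) = 1 + length([23, 33, 34])
length([23, 33, 34]) = 1 + length([33, 34])
length([33, 34]) = 1 + length([34])
length([34]) = 1 + length([])
length([]) = 0  (base case)
Unwinding: 1 + 1 + 1 + 1 + 1 + 0 = 5

5


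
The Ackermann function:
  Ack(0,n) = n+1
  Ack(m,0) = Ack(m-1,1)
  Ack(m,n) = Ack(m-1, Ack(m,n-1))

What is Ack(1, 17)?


Ack(1, 17) = Ack(0, Ack(1, 16))
  Ack(1, 16) = Ack(0, Ack(1, 15))
    Ack(1, 15) = Ack(0, Ack(1, 14))
      Ack(1, 14) = Ack(0, Ack(1, 13))
        Ack(1, 13) = Ack(0, Ack(1, 12))
          Ack(1, 12) = Ack(0, Ack(1, 11))
          Ack(1, 11) = Ack(0, Ack(1, 10))
          Ack(1, 10) = Ack(0, Ack(1, 9))
          Ack(1, 9) = Ack(0, Ack(1, 8))
          Ack(1, 8) = Ack(0, Ack(1, 7))
          Ack(1, 7) = Ack(0, Ack(1, 6))
          Ack(1, 6) = Ack(0, Ack(1, 5))
          Ack(1, 5) = Ack(0, Ack(1, 4))
          Ack(1, 4) = Ack(0, Ack(1, 3))
          Ack(1, 3) = Ack(0, Ack(1, 2))
          Ack(1, 2) = Ack(0, Ack(1, 1))
          Ack(1, 1) = Ack(0, Ack(1, 0))
          Ack(1, 0) = Ack(0, 1)
          Ack(0, 1) = 2
            = Ack(0, 2)
          Ack(0, 2) = 3
            = Ack(0, 3)
          Ack(0, 3) = 4
            = Ack(0, 4)
          Ack(0, 4) = 5
... (trace truncated)
Result: Ack(1, 17) = 19

19


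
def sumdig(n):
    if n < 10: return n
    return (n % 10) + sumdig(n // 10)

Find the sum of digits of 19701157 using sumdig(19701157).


sumdig(19701157) = 7 + sumdig(1970115)
sumdig(1970115) = 5 + sumdig(197011)
sumdig(197011) = 1 + sumdig(19701)
sumdig(19701) = 1 + sumdig(1970)
sumdig(1970) = 0 + sumdig(197)
sumdig(197) = 7 + sumdig(19)
sumdig(19) = 9 + sumdig(1)
sumdig(1) = 1  (base case)
Total: 7 + 5 + 1 + 1 + 0 + 7 + 9 + 1 = 31

31


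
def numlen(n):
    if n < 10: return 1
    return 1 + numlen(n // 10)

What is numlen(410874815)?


numlen(410874815) = 1 + numlen(41087481)
numlen(41087481) = 1 + numlen(4108748)
numlen(4108748) = 1 + numlen(410874)
numlen(410874) = 1 + numlen(41087)
numlen(41087) = 1 + numlen(4108)
numlen(4108) = 1 + numlen(410)
numlen(410) = 1 + numlen(41)
numlen(41) = 1 + numlen(4)
numlen(4) = 1  (base case: 4 < 10)
Unwinding: 1 + 1 + 1 + 1 + 1 + 1 + 1 + 1 + 1 = 9

9


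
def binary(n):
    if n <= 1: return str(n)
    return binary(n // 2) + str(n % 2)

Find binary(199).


binary(199) = binary(99) + '1'
binary(99) = binary(49) + '1'
binary(49) = binary(24) + '1'
binary(24) = binary(12) + '0'
binary(12) = binary(6) + '0'
binary(6) = binary(3) + '0'
binary(3) = binary(1) + '1'
binary(1) = '1'  (base case)
Concatenating: '1' + '1' + '0' + '0' + '0' + '1' + '1' + '1' = '11000111'

11000111


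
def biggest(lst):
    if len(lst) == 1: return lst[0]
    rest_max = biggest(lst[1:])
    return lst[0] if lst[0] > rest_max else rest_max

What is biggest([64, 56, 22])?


biggest([64, 56, 22]): compare 64 with biggest([56, 22])
biggest([56, 22]): compare 56 with biggest([22])
biggest([22]) = 22  (base case)
Compare 56 with 22 -> 56
Compare 64 with 56 -> 64

64


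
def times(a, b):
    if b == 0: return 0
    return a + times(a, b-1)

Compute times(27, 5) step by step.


times(27, 5) = 27 + times(27, 4)
times(27, 4) = 27 + times(27, 3)
times(27, 3) = 27 + times(27, 2)
times(27, 2) = 27 + times(27, 1)
times(27, 1) = 27 + times(27, 0)
times(27, 0) = 0  (base case)
Total: 27 + 27 + 27 + 27 + 27 + 0 = 135

135


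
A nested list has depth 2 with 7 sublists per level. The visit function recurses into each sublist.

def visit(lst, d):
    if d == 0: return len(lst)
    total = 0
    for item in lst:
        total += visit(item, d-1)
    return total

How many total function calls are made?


At depth 0 (root): 1 call
At depth 1: each of 1 parents calls visit on 7 children = 7 calls
At depth 2: each of 7 parents calls visit on 7 children = 49 calls
Total: 1 + 7 + 49 = 57

57


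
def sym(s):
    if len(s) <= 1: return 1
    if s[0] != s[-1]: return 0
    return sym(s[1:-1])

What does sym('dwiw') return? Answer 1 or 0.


sym('dwiw'): s[0]='d' != s[-1]='w' -> return 0
Result: 0 (not a palindrome)

0


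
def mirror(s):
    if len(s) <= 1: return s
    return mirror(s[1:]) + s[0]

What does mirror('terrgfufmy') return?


mirror('terrgfufmy') = mirror('errgfufmy') + 't'
mirror('errgfufmy') = mirror('rrgfufmy') + 'e'
mirror('rrgfufmy') = mirror('rgfufmy') + 'r'
mirror('rgfufmy') = mirror('gfufmy') + 'r'
mirror('gfufmy') = mirror('fufmy') + 'g'
mirror('fufmy') = mirror('ufmy') + 'f'
mirror('ufmy') = mirror('fmy') + 'u'
mirror('fmy') = mirror('my') + 'f'
mirror('my') = mirror('y') + 'm'
mirror('y') = 'y'  (base case)
Concatenating: 'y' + 'm' + 'f' + 'u' + 'f' + 'g' + 'r' + 'r' + 'e' + 't' = 'ymfufgrret'

ymfufgrret


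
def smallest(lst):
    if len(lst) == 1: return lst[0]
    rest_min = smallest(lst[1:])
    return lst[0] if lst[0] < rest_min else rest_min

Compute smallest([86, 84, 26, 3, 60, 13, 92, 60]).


smallest([86, 84, 26, 3, 60, 13, 92, 60]): compare 86 with smallest([84, 26, 3, 60, 13, 92, 60])
smallest([84, 26, 3, 60, 13, 92, 60]): compare 84 with smallest([26, 3, 60, 13, 92, 60])
smallest([26, 3, 60, 13, 92, 60]): compare 26 with smallest([3, 60, 13, 92, 60])
smallest([3, 60, 13, 92, 60]): compare 3 with smallest([60, 13, 92, 60])
smallest([60, 13, 92, 60]): compare 60 with smallest([13, 92, 60])
smallest([13, 92, 60]): compare 13 with smallest([92, 60])
smallest([92, 60]): compare 92 with smallest([60])
smallest([60]) = 60  (base case)
Compare 92 with 60 -> 60
Compare 13 with 60 -> 13
Compare 60 with 13 -> 13
Compare 3 with 13 -> 3
Compare 26 with 3 -> 3
Compare 84 with 3 -> 3
Compare 86 with 3 -> 3

3


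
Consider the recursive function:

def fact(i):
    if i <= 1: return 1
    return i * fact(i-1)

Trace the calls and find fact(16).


fact(16)
= 16 * fact(15)
= 16 * 15 * fact(14)
= 16 * 15 * 14 * fact(13)
= 16 * 15 * 14 * 13 * fact(12)
= 16 * 15 * 14 * 13 * 12 * fact(11)
= 16 * 15 * 14 * 13 * 12 * 11 * fact(10)
= 16 * 15 * 14 * 13 * 12 * 11 * 10 * fact(9)
= 16 * 15 * 14 * 13 * 12 * 11 * 10 * 9 * fact(8)
= 16 * 15 * 14 * 13 * 12 * 11 * 10 * 9 * 8 * fact(7)
= 16 * 15 * 14 * 13 * 12 * 11 * 10 * 9 * 8 * 7 * fact(6)
= 16 * 15 * 14 * 13 * 12 * 11 * 10 * 9 * 8 * 7 * 6 * fact(5)
= 16 * 15 * 14 * 13 * 12 * 11 * 10 * 9 * 8 * 7 * 6 * 5 * fact(4)
= 16 * 15 * 14 * 13 * 12 * 11 * 10 * 9 * 8 * 7 * 6 * 5 * 4 * fact(3)
= 16 * 15 * 14 * 13 * 12 * 11 * 10 * 9 * 8 * 7 * 6 * 5 * 4 * 3 * fact(2)
= 16 * 15 * 14 * 13 * 12 * 11 * 10 * 9 * 8 * 7 * 6 * 5 * 4 * 3 * 2 * fact(1)
= 16 * 15 * 14 * 13 * 12 * 11 * 10 * 9 * 8 * 7 * 6 * 5 * 4 * 3 * 2 * 1
= 20922789888000

20922789888000


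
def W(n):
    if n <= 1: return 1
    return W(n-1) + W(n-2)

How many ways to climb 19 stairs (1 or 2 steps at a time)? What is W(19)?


Building up from base cases:
W(0) = 1
W(1) = 1
W(2) = W(1) + W(0) = 1 + 1 = 2
W(3) = W(2) + W(1) = 2 + 1 = 3
W(4) = W(3) + W(2) = 3 + 2 = 5
W(5) = W(4) + W(3) = 5 + 3 = 8
W(6) = W(5) + W(4) = 8 + 5 = 13
W(7) = W(6) + W(5) = 13 + 8 = 21
W(8) = W(7) + W(6) = 21 + 13 = 34
W(9) = W(8) + W(7) = 34 + 21 = 55
W(10) = W(9) + W(8) = 55 + 34 = 89
W(11) = W(10) + W(9) = 89 + 55 = 144
W(12) = W(11) + W(10) = 144 + 89 = 233
W(13) = W(12) + W(11) = 233 + 144 = 377
W(14) = W(13) + W(12) = 377 + 233 = 610
W(15) = W(14) + W(13) = 610 + 377 = 987
W(16) = W(15) + W(14) = 987 + 610 = 1597
W(17) = W(16) + W(15) = 1597 + 987 = 2584
W(18) = W(17) + W(16) = 2584 + 1597 = 4181
W(19) = W(18) + W(17) = 4181 + 2584 = 6765

6765


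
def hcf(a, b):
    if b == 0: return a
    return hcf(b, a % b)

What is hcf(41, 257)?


hcf(41, 257) = hcf(257, 41)
hcf(257, 41) = hcf(41, 11)
hcf(41, 11) = hcf(11, 8)
hcf(11, 8) = hcf(8, 3)
hcf(8, 3) = hcf(3, 2)
hcf(3, 2) = hcf(2, 1)
hcf(2, 1) = hcf(1, 0)
hcf(1, 0) = 1  (base case)

1


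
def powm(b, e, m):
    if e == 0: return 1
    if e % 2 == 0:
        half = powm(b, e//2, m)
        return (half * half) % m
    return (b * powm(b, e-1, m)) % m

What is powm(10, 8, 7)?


powm(10, 8, 7): e is even, compute powm(10, 4, 7)
  powm(10, 4, 7): e is even, compute powm(10, 2, 7)
    powm(10, 2, 7): e is even, compute powm(10, 1, 7)
      powm(10, 1, 7): e is odd, compute powm(10, 0, 7)
        powm(10, 0, 7) = 1
      (10 * 1) % 7 = 3
    half=3, (3*3) % 7 = 2
  half=2, (2*2) % 7 = 4
half=4, (4*4) % 7 = 2

2


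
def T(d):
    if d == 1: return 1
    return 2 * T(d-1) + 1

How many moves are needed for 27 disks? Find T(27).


T(27) = 2 * T(26) + 1
T(26) = 2 * T(25) + 1
T(25) = 2 * T(24) + 1
T(24) = 2 * T(23) + 1
T(23) = 2 * T(22) + 1
T(22) = 2 * T(21) + 1
T(21) = 2 * T(20) + 1
T(20) = 2 * T(19) + 1
T(19) = 2 * T(18) + 1
T(18) = 2 * T(17) + 1
T(17) = 2 * T(16) + 1
T(16) = 2 * T(15) + 1
T(15) = 2 * T(14) + 1
T(14) = 2 * T(13) + 1
T(13) = 2 * T(12) + 1
T(12) = 2 * T(11) + 1
T(11) = 2 * T(10) + 1
T(10) = 2 * T(9) + 1
T(9) = 2 * T(8) + 1
T(8) = 2 * T(7) + 1
T(7) = 2 * T(6) + 1
T(6) = 2 * T(5) + 1
T(5) = 2 * T(4) + 1
T(4) = 2 * T(3) + 1
T(3) = 2 * T(2) + 1
T(2) = 2 * T(1) + 1
T(1) = 1  (base case)
T(2) = 2 * 1 + 1 = 3
T(3) = 2 * 3 + 1 = 7
T(4) = 2 * 7 + 1 = 15
T(5) = 2 * 15 + 1 = 31
T(6) = 2 * 31 + 1 = 63
T(7) = 2 * 63 + 1 = 127
T(8) = 2 * 127 + 1 = 255
T(9) = 2 * 255 + 1 = 511
T(10) = 2 * 511 + 1 = 1023
T(11) = 2 * 1023 + 1 = 2047
T(12) = 2 * 2047 + 1 = 4095
T(13) = 2 * 4095 + 1 = 8191
T(14) = 2 * 8191 + 1 = 16383
T(15) = 2 * 16383 + 1 = 32767
T(16) = 2 * 32767 + 1 = 65535
T(17) = 2 * 65535 + 1 = 131071
T(18) = 2 * 131071 + 1 = 262143
T(19) = 2 * 262143 + 1 = 524287
T(20) = 2 * 524287 + 1 = 1048575
T(21) = 2 * 1048575 + 1 = 2097151
T(22) = 2 * 2097151 + 1 = 4194303
T(23) = 2 * 4194303 + 1 = 8388607
T(24) = 2 * 8388607 + 1 = 16777215
T(25) = 2 * 16777215 + 1 = 33554431
T(26) = 2 * 33554431 + 1 = 67108863
T(27) = 2 * 67108863 + 1 = 134217727

134217727


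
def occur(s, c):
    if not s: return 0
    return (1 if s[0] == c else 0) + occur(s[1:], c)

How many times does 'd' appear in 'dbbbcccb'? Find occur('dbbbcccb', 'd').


s[0]='d' == 'd' -> 1
s[0]='b' != 'd' -> 0
s[0]='b' != 'd' -> 0
s[0]='b' != 'd' -> 0
s[0]='c' != 'd' -> 0
s[0]='c' != 'd' -> 0
s[0]='c' != 'd' -> 0
s[0]='b' != 'd' -> 0
Sum: 1 + 0 + 0 + 0 + 0 + 0 + 0 + 0 = 1

1


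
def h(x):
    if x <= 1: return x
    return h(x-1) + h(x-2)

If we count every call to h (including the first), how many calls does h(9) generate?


Let C(n) = total calls for h(n)
C(0) = 1, C(1) = 1
C(2) = 1 + C(1) + C(0) = 1 + 1 + 1 = 3
C(3) = 1 + C(2) + C(1) = 1 + 3 + 1 = 5
C(4) = 1 + C(3) + C(2) = 1 + 5 + 3 = 9
C(5) = 1 + C(4) + C(3) = 1 + 9 + 5 = 15
C(6) = 1 + C(5) + C(4) = 1 + 15 + 9 = 25
C(7) = 1 + C(6) + C(5) = 1 + 25 + 15 = 41
C(8) = 1 + C(7) + C(6) = 1 + 41 + 25 = 67
C(9) = 1 + C(8) + C(7) = 1 + 67 + 41 = 109

109


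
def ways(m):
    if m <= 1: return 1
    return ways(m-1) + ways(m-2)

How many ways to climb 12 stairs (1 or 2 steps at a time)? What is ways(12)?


Building up from base cases:
ways(0) = 1
ways(1) = 1
ways(2) = ways(1) + ways(0) = 1 + 1 = 2
ways(3) = ways(2) + ways(1) = 2 + 1 = 3
ways(4) = ways(3) + ways(2) = 3 + 2 = 5
ways(5) = ways(4) + ways(3) = 5 + 3 = 8
ways(6) = ways(5) + ways(4) = 8 + 5 = 13
ways(7) = ways(6) + ways(5) = 13 + 8 = 21
ways(8) = ways(7) + ways(6) = 21 + 13 = 34
ways(9) = ways(8) + ways(7) = 34 + 21 = 55
ways(10) = ways(9) + ways(8) = 55 + 34 = 89
ways(11) = ways(10) + ways(9) = 89 + 55 = 144
ways(12) = ways(11) + ways(10) = 144 + 89 = 233

233


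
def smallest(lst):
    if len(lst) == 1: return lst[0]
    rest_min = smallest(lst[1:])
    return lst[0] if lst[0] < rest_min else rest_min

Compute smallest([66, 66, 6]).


smallest([66, 66, 6]): compare 66 with smallest([66, 6])
smallest([66, 6]): compare 66 with smallest([6])
smallest([6]) = 6  (base case)
Compare 66 with 6 -> 6
Compare 66 with 6 -> 6

6


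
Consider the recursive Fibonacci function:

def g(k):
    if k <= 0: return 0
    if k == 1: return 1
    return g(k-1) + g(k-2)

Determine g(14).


Computing g(14) bottom-up:
g(0) = 0
g(1) = 1
g(2) = g(1) + g(0) = 1 + 0 = 1
g(3) = g(2) + g(1) = 1 + 1 = 2
g(4) = g(3) + g(2) = 2 + 1 = 3
g(5) = g(4) + g(3) = 3 + 2 = 5
g(6) = g(5) + g(4) = 5 + 3 = 8
g(7) = g(6) + g(5) = 8 + 5 = 13
g(8) = g(7) + g(6) = 13 + 8 = 21
g(9) = g(8) + g(7) = 21 + 13 = 34
g(10) = g(9) + g(8) = 34 + 21 = 55
g(11) = g(10) + g(9) = 55 + 34 = 89
g(12) = g(11) + g(10) = 89 + 55 = 144
g(13) = g(12) + g(11) = 144 + 89 = 233
g(14) = g(13) + g(12) = 233 + 144 = 377

377


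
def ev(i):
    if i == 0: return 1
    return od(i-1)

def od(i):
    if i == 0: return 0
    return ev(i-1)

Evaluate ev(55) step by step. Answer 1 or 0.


ev(55) = od(54)
od(54) = ev(53)
ev(53) = od(52)
od(52) = ev(51)
ev(51) = od(50)
od(50) = ev(49)
ev(49) = od(48)
od(48) = ev(47)
ev(47) = od(46)
od(46) = ev(45)
ev(45) = od(44)
od(44) = ev(43)
ev(43) = od(42)
od(42) = ev(41)
ev(41) = od(40)
od(40) = ev(39)
ev(39) = od(38)
od(38) = ev(37)
ev(37) = od(36)
od(36) = ev(35)
ev(35) = od(34)
od(34) = ev(33)
ev(33) = od(32)
od(32) = ev(31)
ev(31) = od(30)
od(30) = ev(29)
ev(29) = od(28)
od(28) = ev(27)
ev(27) = od(26)
od(26) = ev(25)
ev(25) = od(24)
od(24) = ev(23)
ev(23) = od(22)
od(22) = ev(21)
ev(21) = od(20)
od(20) = ev(19)
ev(19) = od(18)
od(18) = ev(17)
ev(17) = od(16)
od(16) = ev(15)
ev(15) = od(14)
od(14) = ev(13)
ev(13) = od(12)
od(12) = ev(11)
ev(11) = od(10)
od(10) = ev(9)
ev(9) = od(8)
od(8) = ev(7)
ev(7) = od(6)
od(6) = ev(5)
ev(5) = od(4)
od(4) = ev(3)
ev(3) = od(2)
od(2) = ev(1)
ev(1) = od(0)
od(0) = 0  (base case)
Result: 0

0


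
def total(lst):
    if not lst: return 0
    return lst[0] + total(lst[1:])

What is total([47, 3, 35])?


total([47, 3, 35]) = 47 + total([3, 35])
total([3, 35]) = 3 + total([35])
total([35]) = 35 + total([])
total([]) = 0  (base case)
Total: 47 + 3 + 35 + 0 = 85

85
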